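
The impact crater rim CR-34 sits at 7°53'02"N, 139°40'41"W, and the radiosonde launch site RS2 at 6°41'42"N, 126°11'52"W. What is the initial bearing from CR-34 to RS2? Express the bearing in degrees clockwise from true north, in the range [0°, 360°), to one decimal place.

CR-34: φ = +7.88389°, λ = -139.67806°
RS2: φ = +6.69500°, λ = -126.19778°
Δλ = 13.4803°
y = sin Δλ · cos φ₂ = 0.231521
x = cos φ₁ sin φ₂ − sin φ₁ cos φ₂ cos Δλ = -0.016995
θ = atan2(y, x) = 94.1984° → 94.1984° (mod 360°)

94.2°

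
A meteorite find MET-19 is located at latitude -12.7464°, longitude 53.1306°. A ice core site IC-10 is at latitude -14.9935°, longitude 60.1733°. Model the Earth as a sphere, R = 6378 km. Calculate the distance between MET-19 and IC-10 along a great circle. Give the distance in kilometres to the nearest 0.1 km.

Δφ = -2.2471°,  Δλ = 7.0427°
a = sin²(Δφ/2) + cos φ₁ cos φ₂ sin²(Δλ/2) = 0.003939
c = 2·arcsin(√a) = 0.125601 rad = 7.1964°
d = R·c = 6378 × 0.125601 = 801.1 km

801.1 km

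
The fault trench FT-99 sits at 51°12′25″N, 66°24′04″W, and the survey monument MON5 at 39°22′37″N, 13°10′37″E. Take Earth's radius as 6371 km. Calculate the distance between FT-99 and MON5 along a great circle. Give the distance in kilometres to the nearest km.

FT-99: φ = +51.20694°, λ = -66.40111°
MON5: φ = +39.37694°, λ = +13.17694°
Δφ = -11.8300°,  Δλ = 79.5781°
a = sin²(Δφ/2) + cos φ₁ cos φ₂ sin²(Δλ/2) = 0.208960
c = 2·arcsin(√a) = 0.949511 rad = 54.4030°
d = R·c = 6371 × 0.949511 = 6049.3 km

6049 km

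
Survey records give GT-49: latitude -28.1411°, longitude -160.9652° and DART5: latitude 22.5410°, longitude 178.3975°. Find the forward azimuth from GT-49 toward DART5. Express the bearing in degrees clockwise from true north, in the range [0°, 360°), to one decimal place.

336.4°

Δλ = -20.6373°
y = sin Δλ · cos φ₂ = -0.325526
x = cos φ₁ sin φ₂ − sin φ₁ cos φ₂ cos Δλ = 0.745689
θ = atan2(y, x) = -23.5834° → 336.4166° (mod 360°)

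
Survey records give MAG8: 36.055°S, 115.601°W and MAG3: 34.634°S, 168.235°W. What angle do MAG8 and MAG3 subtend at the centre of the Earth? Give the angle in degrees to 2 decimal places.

42.42°

Δφ = 1.4210°,  Δλ = -52.6340°
a = sin²(Δφ/2) + cos φ₁ cos φ₂ sin²(Δλ/2) = 0.130896
c = 2·arcsin(√a) = 0.740387 rad = 42.4210°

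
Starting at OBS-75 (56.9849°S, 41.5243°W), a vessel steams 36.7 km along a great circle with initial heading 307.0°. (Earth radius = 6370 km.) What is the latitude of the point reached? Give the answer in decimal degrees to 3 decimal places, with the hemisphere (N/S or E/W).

δ = d/R = 36.7/6370 = 0.005761 rad
φ₂ = arcsin(sin φ₁ cos δ + cos φ₁ sin δ cos θ)
   = arcsin(-0.83853·0.99998 + 0.54486·0.00576·0.60182) = -56.78531°
λ₂ = λ₁ + atan2(sin θ sin δ cos φ₁, cos δ − sin φ₁ sin φ₂) = -42.00558°

56.785°S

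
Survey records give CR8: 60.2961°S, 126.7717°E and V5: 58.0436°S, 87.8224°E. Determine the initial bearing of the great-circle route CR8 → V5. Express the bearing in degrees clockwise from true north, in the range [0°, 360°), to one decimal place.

Δλ = -38.9493°
y = sin Δλ · cos φ₂ = -0.332719
x = cos φ₁ sin φ₂ − sin φ₁ cos φ₂ cos Δλ = -0.062893
θ = atan2(y, x) = -100.7041° → 259.2959° (mod 360°)

259.3°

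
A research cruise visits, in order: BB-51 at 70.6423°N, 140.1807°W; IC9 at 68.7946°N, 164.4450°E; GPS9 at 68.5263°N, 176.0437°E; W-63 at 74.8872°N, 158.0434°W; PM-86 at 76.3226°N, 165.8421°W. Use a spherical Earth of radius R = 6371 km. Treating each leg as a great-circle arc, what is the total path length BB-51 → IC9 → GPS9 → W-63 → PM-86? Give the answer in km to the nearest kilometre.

3939 km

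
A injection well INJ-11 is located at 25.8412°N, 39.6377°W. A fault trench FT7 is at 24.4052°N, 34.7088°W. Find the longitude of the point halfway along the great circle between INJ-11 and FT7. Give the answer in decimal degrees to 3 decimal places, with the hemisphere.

37.159°W

Bx = cos φ₂ cos Δλ = 0.907279,  By = cos φ₂ sin Δλ = 0.078242
φₘ = atan2(sin φ₁ + sin φ₂, √((cos φ₁ + Bx)² + By²)) = 25.14359°
λₘ = λ₁ + atan2(By, cos φ₁ + Bx) = -37.15876°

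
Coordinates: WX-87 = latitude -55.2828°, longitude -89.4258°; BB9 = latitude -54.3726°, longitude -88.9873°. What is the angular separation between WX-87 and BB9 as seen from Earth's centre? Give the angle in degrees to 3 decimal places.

0.945°

Δφ = 0.9102°,  Δλ = 0.4385°
a = sin²(Δφ/2) + cos φ₁ cos φ₂ sin²(Δλ/2) = 0.000068
c = 2·arcsin(√a) = 0.016486 rad = 0.9446°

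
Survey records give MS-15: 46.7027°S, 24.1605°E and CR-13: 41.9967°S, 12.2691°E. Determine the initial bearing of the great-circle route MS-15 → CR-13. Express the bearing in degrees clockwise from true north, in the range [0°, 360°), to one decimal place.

Δλ = -11.8914°
y = sin Δλ · cos φ₂ = -0.153138
x = cos φ₁ sin φ₂ − sin φ₁ cos φ₂ cos Δλ = 0.070435
θ = atan2(y, x) = -65.3002° → 294.6998° (mod 360°)

294.7°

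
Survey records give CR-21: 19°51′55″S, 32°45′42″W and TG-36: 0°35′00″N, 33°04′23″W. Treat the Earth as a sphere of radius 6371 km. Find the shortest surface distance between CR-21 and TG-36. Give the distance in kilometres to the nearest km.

CR-21: φ = -19.86528°, λ = -32.76167°
TG-36: φ = +0.58333°, λ = -33.07306°
Δφ = 20.4486°,  Δλ = -0.3114°
a = sin²(Δφ/2) + cos φ₁ cos φ₂ sin²(Δλ/2) = 0.031514
c = 2·arcsin(√a) = 0.356935 rad = 20.4509°
d = R·c = 6371 × 0.356935 = 2274.0 km

2274 km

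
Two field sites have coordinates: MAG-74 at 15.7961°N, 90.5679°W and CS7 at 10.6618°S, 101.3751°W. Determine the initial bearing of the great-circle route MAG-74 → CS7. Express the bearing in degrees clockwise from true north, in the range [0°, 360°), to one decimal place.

202.7°

Δλ = -10.8072°
y = sin Δλ · cos φ₂ = -0.184268
x = cos φ₁ sin φ₂ − sin φ₁ cos φ₂ cos Δλ = -0.440795
θ = atan2(y, x) = -157.3134° → 202.6866° (mod 360°)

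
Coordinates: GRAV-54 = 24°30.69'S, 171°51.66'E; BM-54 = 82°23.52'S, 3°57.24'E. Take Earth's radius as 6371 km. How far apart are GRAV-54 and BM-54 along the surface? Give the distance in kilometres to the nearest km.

GRAV-54: φ = -24.51150°, λ = +171.86100°
BM-54: φ = -82.39200°, λ = +3.95400°
Δφ = -57.8805°,  Δλ = -167.9070°
a = sin²(Δφ/2) + cos φ₁ cos φ₂ sin²(Δλ/2) = 0.353283
c = 2·arcsin(√a) = 1.272979 rad = 72.9364°
d = R·c = 6371 × 1.272979 = 8110.2 km

8110 km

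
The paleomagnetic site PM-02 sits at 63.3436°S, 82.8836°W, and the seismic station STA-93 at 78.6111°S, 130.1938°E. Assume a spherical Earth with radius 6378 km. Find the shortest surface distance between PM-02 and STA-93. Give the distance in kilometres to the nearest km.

4084 km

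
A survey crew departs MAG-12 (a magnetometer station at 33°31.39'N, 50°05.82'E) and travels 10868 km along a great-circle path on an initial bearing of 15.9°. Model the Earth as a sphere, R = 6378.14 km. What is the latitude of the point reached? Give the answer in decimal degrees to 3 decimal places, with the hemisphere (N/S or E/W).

MAG-12: φ = +33.52317°, λ = +50.09700°
δ = d/R = 10868/6378.14 = 1.703945 rad
φ₂ = arcsin(sin φ₁ cos δ + cos φ₁ sin δ cos θ)
   = arcsin(0.55227·-0.13276 + 0.83366·0.99115·0.96174) = 46.16635°
λ₂ = λ₁ + atan2(sin θ sin δ cos φ₁, cos δ − sin φ₁ sin φ₂) = -152.98633°

46.166°N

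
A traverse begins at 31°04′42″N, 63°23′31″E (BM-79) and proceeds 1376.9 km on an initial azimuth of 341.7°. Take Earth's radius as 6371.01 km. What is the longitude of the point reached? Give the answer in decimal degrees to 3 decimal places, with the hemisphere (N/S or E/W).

58.132°E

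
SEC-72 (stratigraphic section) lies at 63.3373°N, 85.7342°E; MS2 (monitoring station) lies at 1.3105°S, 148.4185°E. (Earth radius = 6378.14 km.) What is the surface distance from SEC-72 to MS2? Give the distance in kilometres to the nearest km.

8829 km

Δφ = -64.6478°,  Δλ = 62.6843°
a = sin²(Δφ/2) + cos φ₁ cos φ₂ sin²(Δλ/2) = 0.407285
c = 2·arcsin(√a) = 1.384287 rad = 79.3138°
d = R·c = 6378.14 × 1.384287 = 8829.2 km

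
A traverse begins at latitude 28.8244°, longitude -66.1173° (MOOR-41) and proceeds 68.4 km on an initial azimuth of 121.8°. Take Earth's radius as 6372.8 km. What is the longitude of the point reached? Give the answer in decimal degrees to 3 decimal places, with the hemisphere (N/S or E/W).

δ = d/R = 68.4/6372.8 = 0.010733 rad
φ₂ = arcsin(sin φ₁ cos δ + cos φ₁ sin δ cos θ)
   = arcsin(0.48213·0.99994 + 0.87610·0.01073·-0.52696) = 28.49904°
λ₂ = λ₁ + atan2(sin θ sin δ cos φ₁, cos δ − sin φ₁ sin φ₂) = -65.52258°

65.523°W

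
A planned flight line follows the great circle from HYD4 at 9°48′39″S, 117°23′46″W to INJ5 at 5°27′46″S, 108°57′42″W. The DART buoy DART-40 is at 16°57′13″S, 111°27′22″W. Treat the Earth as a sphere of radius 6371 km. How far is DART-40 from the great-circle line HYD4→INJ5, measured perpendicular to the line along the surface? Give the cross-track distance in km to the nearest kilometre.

HYD4: φ = -9.81083°, λ = -117.39611°
INJ5: φ = -5.46278°, λ = -108.96167°
DART-40: φ = -16.95361°, λ = -111.45611°
δ₁₃ = central angle HYD4→DART-40 = 0.160305 rad  (haversine)
θ₁₃ = bearing HYD4→DART-40 = 141.672°,  θ₁₂ = bearing HYD4→INJ5 = 63.130°
dₓₜ = R·arcsin(sin δ₁₃ · sin(θ₁₃ − θ₁₂)) = 6371·arcsin(0.15962·sin(78.542°)) = 1000.780 km
|dₓₜ| = 1000.780 km

1001 km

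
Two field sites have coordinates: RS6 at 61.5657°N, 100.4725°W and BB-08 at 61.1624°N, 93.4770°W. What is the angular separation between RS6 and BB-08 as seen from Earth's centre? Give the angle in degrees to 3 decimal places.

3.375°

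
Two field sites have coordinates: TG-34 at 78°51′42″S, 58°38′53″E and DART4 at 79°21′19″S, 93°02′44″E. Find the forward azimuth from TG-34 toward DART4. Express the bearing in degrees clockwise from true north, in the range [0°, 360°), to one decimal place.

111.1°

TG-34: φ = -78.86167°, λ = +58.64806°
DART4: φ = -79.35528°, λ = +93.04556°
Δλ = 34.3975°
y = sin Δλ · cos φ₂ = 0.104353
x = cos φ₁ sin φ₂ − sin φ₁ cos φ₂ cos Δλ = -0.040307
θ = atan2(y, x) = 111.1192° → 111.1192° (mod 360°)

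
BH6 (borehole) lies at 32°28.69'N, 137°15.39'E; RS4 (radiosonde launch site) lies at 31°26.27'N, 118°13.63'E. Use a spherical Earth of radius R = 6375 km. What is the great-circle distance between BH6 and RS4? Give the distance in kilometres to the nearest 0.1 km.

BH6: φ = +32.47817°, λ = +137.25650°
RS4: φ = +31.43783°, λ = +118.22717°
Δφ = -1.0403°,  Δλ = -19.0293°
a = sin²(Δφ/2) + cos φ₁ cos φ₂ sin²(Δλ/2) = 0.019749
c = 2·arcsin(√a) = 0.281998 rad = 16.1573°
d = R·c = 6375 × 0.281998 = 1797.7 km

1797.7 km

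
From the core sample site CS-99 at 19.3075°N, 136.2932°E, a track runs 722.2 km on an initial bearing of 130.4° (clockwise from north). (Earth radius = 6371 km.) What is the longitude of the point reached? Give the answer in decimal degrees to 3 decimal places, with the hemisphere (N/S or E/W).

141.410°E

δ = d/R = 722.2/6371 = 0.113357 rad
φ₂ = arcsin(sin φ₁ cos δ + cos φ₁ sin δ cos θ)
   = arcsin(0.33064·0.99358 + 0.94376·0.11311·-0.64812) = 15.03014°
λ₂ = λ₁ + atan2(sin θ sin δ cos φ₁, cos δ − sin φ₁ sin φ₂) = 141.41036°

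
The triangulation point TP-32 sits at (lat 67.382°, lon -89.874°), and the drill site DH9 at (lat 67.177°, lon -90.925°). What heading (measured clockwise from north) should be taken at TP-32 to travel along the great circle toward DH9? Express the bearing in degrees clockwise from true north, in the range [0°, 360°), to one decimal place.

Δλ = -1.0510°
y = sin Δλ · cos φ₂ = -0.007115
x = cos φ₁ sin φ₂ − sin φ₁ cos φ₂ cos Δλ = -0.003518
θ = atan2(y, x) = -116.3088° → 243.6912° (mod 360°)

243.7°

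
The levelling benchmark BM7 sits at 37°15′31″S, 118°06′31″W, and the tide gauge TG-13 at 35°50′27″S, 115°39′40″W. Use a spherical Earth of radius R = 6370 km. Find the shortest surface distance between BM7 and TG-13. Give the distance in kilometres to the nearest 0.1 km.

BM7: φ = -37.25861°, λ = -118.10861°
TG-13: φ = -35.84083°, λ = -115.66111°
Δφ = 1.4178°,  Δλ = 2.4475°
a = sin²(Δφ/2) + cos φ₁ cos φ₂ sin²(Δλ/2) = 0.000447
c = 2·arcsin(√a) = 0.042305 rad = 2.4239°
d = R·c = 6370 × 0.042305 = 269.5 km

269.5 km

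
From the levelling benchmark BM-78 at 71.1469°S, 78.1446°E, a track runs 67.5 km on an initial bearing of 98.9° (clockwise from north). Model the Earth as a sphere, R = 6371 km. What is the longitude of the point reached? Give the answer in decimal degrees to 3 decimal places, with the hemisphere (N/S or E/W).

80.009°E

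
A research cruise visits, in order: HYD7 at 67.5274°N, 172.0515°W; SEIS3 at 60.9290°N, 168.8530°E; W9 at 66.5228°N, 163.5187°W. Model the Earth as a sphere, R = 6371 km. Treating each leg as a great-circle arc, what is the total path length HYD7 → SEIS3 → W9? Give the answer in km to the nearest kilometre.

2650 km

HYD7→SEIS3: c = 0.183800 rad, d = 1170.99 km
SEIS3→W9: c = 0.232185 rad, d = 1479.25 km
Total = 1170.99 + 1479.25 = 2650.25 km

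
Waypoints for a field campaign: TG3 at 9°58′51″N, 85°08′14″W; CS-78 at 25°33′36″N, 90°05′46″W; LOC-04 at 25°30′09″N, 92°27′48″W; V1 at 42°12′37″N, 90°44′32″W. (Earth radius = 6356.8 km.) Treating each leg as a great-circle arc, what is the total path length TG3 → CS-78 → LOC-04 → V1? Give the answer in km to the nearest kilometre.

TG3: φ = +9.98083°, λ = -85.13722°
CS-78: φ = +25.56000°, λ = -90.09611°
LOC-04: φ = +25.50250°, λ = -92.46333°
V1: φ = +42.21028°, λ = -90.74222°
TG3→CS-78: c = 0.284027 rad, d = 1805.50 km
CS-78→LOC-04: c = 0.037294 rad, d = 237.07 km
LOC-04→V1: c = 0.292653 rad, d = 1860.34 km
Total = 1805.50 + 237.07 + 1860.34 = 3902.91 km

3903 km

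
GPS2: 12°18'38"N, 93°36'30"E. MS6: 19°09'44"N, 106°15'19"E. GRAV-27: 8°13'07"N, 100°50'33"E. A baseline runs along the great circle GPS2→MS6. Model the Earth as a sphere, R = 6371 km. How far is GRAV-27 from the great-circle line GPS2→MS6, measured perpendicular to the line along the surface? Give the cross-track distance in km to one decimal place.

791.4 km

GPS2: φ = +12.31056°, λ = +93.60833°
MS6: φ = +19.16222°, λ = +106.25528°
GRAV-27: φ = +8.21861°, λ = +100.84250°
δ₁₃ = central angle GPS2→GRAV-27 = 0.143276 rad  (haversine)
θ₁₃ = bearing GPS2→GRAV-27 = 119.208°,  θ₁₂ = bearing GPS2→MS6 = 59.016°
dₓₜ = R·arcsin(sin δ₁₃ · sin(θ₁₃ − θ₁₂)) = 6371·arcsin(0.14279·sin(60.192°)) = 791.370 km
|dₓₜ| = 791.370 km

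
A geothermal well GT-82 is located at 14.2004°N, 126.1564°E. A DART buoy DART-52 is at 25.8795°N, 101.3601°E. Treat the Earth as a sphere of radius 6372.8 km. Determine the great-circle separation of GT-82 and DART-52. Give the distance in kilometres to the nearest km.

2891 km

Δφ = 11.6791°,  Δλ = -24.7963°
a = sin²(Δφ/2) + cos φ₁ cos φ₂ sin²(Δλ/2) = 0.050559
c = 2·arcsin(√a) = 0.453585 rad = 25.9885°
d = R·c = 6372.8 × 0.453585 = 2890.6 km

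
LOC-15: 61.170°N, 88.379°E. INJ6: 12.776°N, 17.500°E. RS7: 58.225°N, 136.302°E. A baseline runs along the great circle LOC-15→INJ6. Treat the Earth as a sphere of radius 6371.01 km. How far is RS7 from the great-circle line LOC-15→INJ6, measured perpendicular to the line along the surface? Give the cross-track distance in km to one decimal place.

δ₁₃ = central angle LOC-15→RS7 = 0.415495 rad  (haversine)
θ₁₃ = bearing LOC-15→RS7 = 75.539°,  θ₁₂ = bearing LOC-15→INJ6 = 259.353°
dₓₜ = R·arcsin(sin δ₁₃ · sin(θ₁₃ − θ₁₂)) = 6371.01·arcsin(0.40364·sin(-183.814°)) = 171.081 km
|dₓₜ| = 171.081 km

171.1 km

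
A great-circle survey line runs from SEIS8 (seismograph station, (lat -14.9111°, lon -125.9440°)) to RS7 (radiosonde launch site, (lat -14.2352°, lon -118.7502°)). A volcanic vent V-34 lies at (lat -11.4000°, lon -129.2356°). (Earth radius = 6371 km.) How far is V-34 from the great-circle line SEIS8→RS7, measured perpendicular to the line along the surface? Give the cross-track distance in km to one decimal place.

δ₁₃ = central angle SEIS8→V-34 = 0.082967 rad  (haversine)
θ₁₃ = bearing SEIS8→V-34 = 317.220°,  θ₁₂ = bearing SEIS8→RS7 = 85.369°
dₓₜ = R·arcsin(sin δ₁₃ · sin(θ₁₃ − θ₁₂)) = 6371·arcsin(0.08287·sin(231.852°)) = -415.505 km
|dₓₜ| = 415.505 km

415.5 km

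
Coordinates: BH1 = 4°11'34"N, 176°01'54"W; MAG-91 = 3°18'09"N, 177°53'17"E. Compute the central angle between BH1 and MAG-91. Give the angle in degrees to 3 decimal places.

BH1: φ = +4.19278°, λ = -176.03167°
MAG-91: φ = +3.30250°, λ = +177.88806°
Δφ = -0.8903°,  Δλ = -6.0803°
a = sin²(Δφ/2) + cos φ₁ cos φ₂ sin²(Δλ/2) = 0.002861
c = 2·arcsin(√a) = 0.107027 rad = 6.1322°

6.132°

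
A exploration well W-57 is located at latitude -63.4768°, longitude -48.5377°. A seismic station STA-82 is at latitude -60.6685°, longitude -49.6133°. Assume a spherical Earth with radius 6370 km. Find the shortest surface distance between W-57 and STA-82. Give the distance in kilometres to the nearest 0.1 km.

Δφ = 2.8083°,  Δλ = -1.0756°
a = sin²(Δφ/2) + cos φ₁ cos φ₂ sin²(Δλ/2) = 0.000620
c = 2·arcsin(√a) = 0.049795 rad = 2.8530°
d = R·c = 6370 × 0.049795 = 317.2 km

317.2 km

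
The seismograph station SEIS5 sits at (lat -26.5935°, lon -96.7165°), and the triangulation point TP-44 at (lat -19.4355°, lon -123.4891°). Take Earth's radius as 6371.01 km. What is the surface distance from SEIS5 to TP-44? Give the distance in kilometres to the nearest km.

2847 km

Δφ = 7.1580°,  Δλ = -26.7726°
a = sin²(Δφ/2) + cos φ₁ cos φ₂ sin²(Δλ/2) = 0.049094
c = 2·arcsin(√a) = 0.446854 rad = 25.6029°
d = R·c = 6371.01 × 0.446854 = 2846.9 km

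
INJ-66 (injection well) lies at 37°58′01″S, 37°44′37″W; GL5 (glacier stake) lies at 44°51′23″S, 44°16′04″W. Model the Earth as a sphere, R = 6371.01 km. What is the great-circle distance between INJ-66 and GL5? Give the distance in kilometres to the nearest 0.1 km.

INJ-66: φ = -37.96694°, λ = -37.74361°
GL5: φ = -44.85639°, λ = -44.26778°
Δφ = -6.8894°,  Δλ = -6.5242°
a = sin²(Δφ/2) + cos φ₁ cos φ₂ sin²(Δλ/2) = 0.005420
c = 2·arcsin(√a) = 0.147372 rad = 8.4438°
d = R·c = 6371.01 × 0.147372 = 938.9 km

938.9 km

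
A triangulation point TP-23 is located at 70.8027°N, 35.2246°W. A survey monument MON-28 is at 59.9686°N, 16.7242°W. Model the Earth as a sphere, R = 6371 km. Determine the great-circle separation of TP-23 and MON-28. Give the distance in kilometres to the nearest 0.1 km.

1465.2 km

Δφ = -10.8341°,  Δλ = 18.5004°
a = sin²(Δφ/2) + cos φ₁ cos φ₂ sin²(Δλ/2) = 0.013165
c = 2·arcsin(√a) = 0.229980 rad = 13.1769°
d = R·c = 6371 × 0.229980 = 1465.2 km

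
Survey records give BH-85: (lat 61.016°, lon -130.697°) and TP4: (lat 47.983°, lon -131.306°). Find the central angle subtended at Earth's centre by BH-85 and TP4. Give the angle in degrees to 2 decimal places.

13.04°

Δφ = -13.0330°,  Δλ = -0.6090°
a = sin²(Δφ/2) + cos φ₁ cos φ₂ sin²(Δλ/2) = 0.012889
c = 2·arcsin(√a) = 0.227550 rad = 13.0377°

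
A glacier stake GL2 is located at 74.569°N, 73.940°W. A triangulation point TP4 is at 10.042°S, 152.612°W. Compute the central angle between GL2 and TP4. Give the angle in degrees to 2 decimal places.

Δφ = -84.6110°,  Δλ = -78.6720°
a = sin²(Δφ/2) + cos φ₁ cos φ₂ sin²(Δλ/2) = 0.558310
c = 2·arcsin(√a) = 1.687683 rad = 96.6971°

96.70°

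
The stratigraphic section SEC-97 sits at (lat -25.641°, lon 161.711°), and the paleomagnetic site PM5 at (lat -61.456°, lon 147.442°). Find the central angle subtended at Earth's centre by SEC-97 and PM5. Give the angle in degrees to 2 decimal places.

37.10°

Δφ = -35.8150°,  Δλ = -14.2690°
a = sin²(Δφ/2) + cos φ₁ cos φ₂ sin²(Δλ/2) = 0.101190
c = 2·arcsin(√a) = 0.647456 rad = 37.0965°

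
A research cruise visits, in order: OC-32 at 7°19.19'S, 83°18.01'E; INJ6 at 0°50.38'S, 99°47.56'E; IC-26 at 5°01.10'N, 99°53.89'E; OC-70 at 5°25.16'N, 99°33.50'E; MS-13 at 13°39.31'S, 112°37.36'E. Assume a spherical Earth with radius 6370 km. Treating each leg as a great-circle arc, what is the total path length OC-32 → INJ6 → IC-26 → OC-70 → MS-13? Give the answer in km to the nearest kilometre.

5239 km

OC-32: φ = -7.31983°, λ = +83.30017°
INJ6: φ = -0.83967°, λ = +99.79267°
IC-26: φ = +5.01833°, λ = +99.89817°
OC-70: φ = +5.41933°, λ = +99.55833°
MS-13: φ = -13.65517°, λ = +112.62267°
OC-32→INJ6: c = 0.308442 rad, d = 1964.78 km
INJ6→IC-26: c = 0.102258 rad, d = 651.38 km
IC-26→OC-70: c = 0.009158 rad, d = 58.34 km
OC-70→MS-13: c = 0.402575 rad, d = 2564.40 km
Total = 1964.78 + 651.38 + 58.34 + 2564.40 = 5238.90 km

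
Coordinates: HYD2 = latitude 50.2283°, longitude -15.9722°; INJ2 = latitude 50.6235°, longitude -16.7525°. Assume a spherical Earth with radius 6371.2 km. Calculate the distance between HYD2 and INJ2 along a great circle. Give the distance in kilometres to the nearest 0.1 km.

Δφ = 0.3952°,  Δλ = -0.7803°
a = sin²(Δφ/2) + cos φ₁ cos φ₂ sin²(Δλ/2) = 0.000031
c = 2·arcsin(√a) = 0.011084 rad = 0.6351°
d = R·c = 6371.2 × 0.011084 = 70.6 km

70.6 km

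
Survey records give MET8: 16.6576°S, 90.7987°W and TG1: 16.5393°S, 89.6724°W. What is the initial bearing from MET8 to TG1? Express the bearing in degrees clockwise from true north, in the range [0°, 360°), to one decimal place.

Δλ = 1.1263°
y = sin Δλ · cos φ₂ = 0.018843
x = cos φ₁ sin φ₂ − sin φ₁ cos φ₂ cos Δλ = 0.002012
θ = atan2(y, x) = 83.9064° → 83.9064° (mod 360°)

83.9°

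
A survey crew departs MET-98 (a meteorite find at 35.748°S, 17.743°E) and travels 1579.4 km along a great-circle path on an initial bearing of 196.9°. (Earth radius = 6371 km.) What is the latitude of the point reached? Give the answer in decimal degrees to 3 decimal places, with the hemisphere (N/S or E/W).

δ = d/R = 1579.4/6371 = 0.247905 rad
φ₂ = arcsin(sin φ₁ cos δ + cos φ₁ sin δ cos θ)
   = arcsin(-0.58422·0.96943 + 0.81159·0.24537·-0.95681) = -49.19202°
λ₂ = λ₁ + atan2(sin θ sin δ cos φ₁, cos δ − sin φ₁ sin φ₂) = 11.47684°

49.192°S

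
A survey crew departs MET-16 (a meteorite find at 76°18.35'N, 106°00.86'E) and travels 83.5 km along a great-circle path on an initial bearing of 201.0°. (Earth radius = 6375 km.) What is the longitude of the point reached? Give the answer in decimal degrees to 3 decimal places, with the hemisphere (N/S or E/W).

MET-16: φ = +76.30583°, λ = +106.01433°
δ = d/R = 83.5/6375 = 0.013098 rad
φ₂ = arcsin(sin φ₁ cos δ + cos φ₁ sin δ cos θ)
   = arcsin(0.97157·0.99991 + 0.23674·0.01310·-0.93358) = 75.60275°
λ₂ = λ₁ + atan2(sin θ sin δ cos φ₁, cos δ − sin φ₁ sin φ₂) = 104.93266°

104.933°E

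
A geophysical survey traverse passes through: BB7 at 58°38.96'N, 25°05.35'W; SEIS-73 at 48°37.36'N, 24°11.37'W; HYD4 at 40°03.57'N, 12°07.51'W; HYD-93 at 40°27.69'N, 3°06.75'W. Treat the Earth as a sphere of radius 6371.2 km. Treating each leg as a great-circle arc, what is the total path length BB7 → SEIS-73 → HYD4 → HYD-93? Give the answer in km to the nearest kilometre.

BB7: φ = +58.64933°, λ = -25.08917°
SEIS-73: φ = +48.62267°, λ = -24.18950°
HYD4: φ = +40.05950°, λ = -12.12517°
HYD-93: φ = +40.46150°, λ = -3.11250°
BB7→SEIS-73: c = 0.175242 rad, d = 1116.50 km
SEIS-73→HYD4: c = 0.211685 rad, d = 1348.69 km
HYD4→HYD-93: c = 0.120191 rad, d = 765.76 km
Total = 1116.50 + 1348.69 + 765.76 = 3230.95 km

3231 km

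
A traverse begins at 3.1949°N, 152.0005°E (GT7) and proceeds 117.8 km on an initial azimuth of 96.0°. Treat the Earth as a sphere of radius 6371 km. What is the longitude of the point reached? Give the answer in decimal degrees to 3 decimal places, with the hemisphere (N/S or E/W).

153.056°E

δ = d/R = 117.8/6371 = 0.018490 rad
φ₂ = arcsin(sin φ₁ cos δ + cos φ₁ sin δ cos θ)
   = arcsin(0.05573·0.99983 + 0.99845·0.01849·-0.10453) = 3.08363°
λ₂ = λ₁ + atan2(sin θ sin δ cos φ₁, cos δ − sin φ₁ sin φ₂) = 153.05562°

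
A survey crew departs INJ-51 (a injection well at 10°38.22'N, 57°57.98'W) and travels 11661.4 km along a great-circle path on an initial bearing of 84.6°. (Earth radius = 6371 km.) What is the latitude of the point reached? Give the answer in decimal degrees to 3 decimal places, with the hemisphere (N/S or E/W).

INJ-51: φ = +10.63700°, λ = -57.96633°
δ = d/R = 11661.4/6371 = 1.830388 rad
φ₂ = arcsin(sin φ₁ cos δ + cos φ₁ sin δ cos θ)
   = arcsin(0.18459·-0.25669 + 0.98282·0.96649·0.09411) = 2.40780°
λ₂ = λ₁ + atan2(sin θ sin δ cos φ₁, cos δ − sin φ₁ sin φ₂) = 47.65638°

2.408°N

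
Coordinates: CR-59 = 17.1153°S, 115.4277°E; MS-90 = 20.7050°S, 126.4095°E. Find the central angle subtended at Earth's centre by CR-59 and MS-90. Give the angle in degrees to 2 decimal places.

Δφ = -3.5897°,  Δλ = 10.9818°
a = sin²(Δφ/2) + cos φ₁ cos φ₂ sin²(Δλ/2) = 0.009166
c = 2·arcsin(√a) = 0.191777 rad = 10.9880°

10.99°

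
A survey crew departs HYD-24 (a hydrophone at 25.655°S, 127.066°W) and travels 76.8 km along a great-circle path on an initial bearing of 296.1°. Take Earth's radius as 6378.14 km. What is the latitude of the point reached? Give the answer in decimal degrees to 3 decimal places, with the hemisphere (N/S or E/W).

δ = d/R = 76.8/6378.14 = 0.012041 rad
φ₂ = arcsin(sin φ₁ cos δ + cos φ₁ sin δ cos θ)
   = arcsin(-0.43295·0.99993 + 0.90142·0.01204·0.43994) = -25.34988°
λ₂ = λ₁ + atan2(sin θ sin δ cos φ₁, cos δ − sin φ₁ sin φ₂) = -127.75157°

25.350°S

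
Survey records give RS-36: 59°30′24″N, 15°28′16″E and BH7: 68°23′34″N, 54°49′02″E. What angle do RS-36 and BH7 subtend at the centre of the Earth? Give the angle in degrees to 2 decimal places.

RS-36: φ = +59.50667°, λ = +15.47111°
BH7: φ = +68.39278°, λ = +54.81722°
Δφ = 8.8861°,  Δλ = 39.3461°
a = sin²(Δφ/2) + cos φ₁ cos φ₂ sin²(Δλ/2) = 0.027179
c = 2·arcsin(√a) = 0.331234 rad = 18.9783°

18.98°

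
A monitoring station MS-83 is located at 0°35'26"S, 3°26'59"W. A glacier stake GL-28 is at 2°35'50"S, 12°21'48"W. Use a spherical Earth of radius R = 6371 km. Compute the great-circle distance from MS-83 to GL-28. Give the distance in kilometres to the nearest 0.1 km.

1015.5 km

MS-83: φ = -0.59056°, λ = -3.44972°
GL-28: φ = -2.59722°, λ = -12.36333°
Δφ = -2.0067°,  Δλ = -8.9136°
a = sin²(Δφ/2) + cos φ₁ cos φ₂ sin²(Δλ/2) = 0.006339
c = 2·arcsin(√a) = 0.159399 rad = 9.1329°
d = R·c = 6371 × 0.159399 = 1015.5 km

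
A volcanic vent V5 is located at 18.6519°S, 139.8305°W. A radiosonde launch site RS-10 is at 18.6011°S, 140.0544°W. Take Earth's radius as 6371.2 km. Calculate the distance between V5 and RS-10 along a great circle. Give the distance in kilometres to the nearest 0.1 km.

24.3 km

Δφ = 0.0508°,  Δλ = -0.2239°
a = sin²(Δφ/2) + cos φ₁ cos φ₂ sin²(Δλ/2) = 0.000004
c = 2·arcsin(√a) = 0.003808 rad = 0.2182°
d = R·c = 6371.2 × 0.003808 = 24.3 km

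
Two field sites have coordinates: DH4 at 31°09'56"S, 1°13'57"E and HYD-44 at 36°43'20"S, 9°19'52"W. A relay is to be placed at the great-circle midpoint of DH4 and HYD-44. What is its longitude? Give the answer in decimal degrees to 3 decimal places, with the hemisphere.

3.876°W

DH4: φ = -31.16556°, λ = +1.23250°
HYD-44: φ = -36.72222°, λ = -9.33111°
Bx = cos φ₂ cos Δλ = 0.787959,  By = cos φ₂ sin Δλ = -0.146945
φₘ = atan2(sin φ₁ + sin φ₂, √((cos φ₁ + Bx)² + By²)) = -34.05679°
λₘ = λ₁ + atan2(By, cos φ₁ + Bx) = -3.87629°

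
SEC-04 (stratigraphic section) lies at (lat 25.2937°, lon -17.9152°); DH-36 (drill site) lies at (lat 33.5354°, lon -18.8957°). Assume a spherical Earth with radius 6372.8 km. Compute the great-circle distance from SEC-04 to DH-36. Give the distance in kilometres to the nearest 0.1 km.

921.6 km

Δφ = 8.2417°,  Δλ = -0.9805°
a = sin²(Δφ/2) + cos φ₁ cos φ₂ sin²(Δλ/2) = 0.005219
c = 2·arcsin(√a) = 0.144613 rad = 8.2857°
d = R·c = 6372.8 × 0.144613 = 921.6 km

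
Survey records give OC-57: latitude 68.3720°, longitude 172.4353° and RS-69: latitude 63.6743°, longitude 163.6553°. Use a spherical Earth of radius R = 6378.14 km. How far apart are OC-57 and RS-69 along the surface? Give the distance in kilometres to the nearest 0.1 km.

Δφ = -4.6977°,  Δλ = -8.7800°
a = sin²(Δφ/2) + cos φ₁ cos φ₂ sin²(Δλ/2) = 0.002637
c = 2·arcsin(√a) = 0.102756 rad = 5.8875°
d = R·c = 6378.14 × 0.102756 = 655.4 km

655.4 km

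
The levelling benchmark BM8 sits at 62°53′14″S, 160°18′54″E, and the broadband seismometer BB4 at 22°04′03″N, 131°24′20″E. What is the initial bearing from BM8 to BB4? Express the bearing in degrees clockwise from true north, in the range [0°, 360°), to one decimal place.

BM8: φ = -62.88722°, λ = +160.31500°
BB4: φ = +22.06750°, λ = +131.40556°
Δλ = -28.9094°
y = sin Δλ · cos φ₂ = -0.448012
x = cos φ₁ sin φ₂ − sin φ₁ cos φ₂ cos Δλ = 0.893330
θ = atan2(y, x) = -26.6341° → 333.3659° (mod 360°)

333.4°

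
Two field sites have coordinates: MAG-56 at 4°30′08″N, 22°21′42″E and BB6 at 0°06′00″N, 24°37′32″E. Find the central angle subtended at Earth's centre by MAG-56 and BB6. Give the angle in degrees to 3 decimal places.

MAG-56: φ = +4.50222°, λ = +22.36167°
BB6: φ = +0.10000°, λ = +24.62556°
Δφ = -4.4022°,  Δλ = 2.2639°
a = sin²(Δφ/2) + cos φ₁ cos φ₂ sin²(Δλ/2) = 0.001864
c = 2·arcsin(√a) = 0.086379 rad = 4.9491°

4.949°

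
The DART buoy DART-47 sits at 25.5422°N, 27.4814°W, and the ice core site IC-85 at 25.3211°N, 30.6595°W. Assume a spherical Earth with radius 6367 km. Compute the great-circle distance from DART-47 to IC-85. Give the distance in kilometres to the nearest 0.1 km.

Δφ = -0.2211°,  Δλ = -3.1781°
a = sin²(Δφ/2) + cos φ₁ cos φ₂ sin²(Δλ/2) = 0.000631
c = 2·arcsin(√a) = 0.050241 rad = 2.8786°
d = R·c = 6367 × 0.050241 = 319.9 km

319.9 km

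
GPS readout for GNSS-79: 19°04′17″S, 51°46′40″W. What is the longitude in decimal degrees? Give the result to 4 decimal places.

51.7778°W

51° + 46′/60 + 40″/3600 = 51 + 0.76667 + 0.01111 = 51.7778°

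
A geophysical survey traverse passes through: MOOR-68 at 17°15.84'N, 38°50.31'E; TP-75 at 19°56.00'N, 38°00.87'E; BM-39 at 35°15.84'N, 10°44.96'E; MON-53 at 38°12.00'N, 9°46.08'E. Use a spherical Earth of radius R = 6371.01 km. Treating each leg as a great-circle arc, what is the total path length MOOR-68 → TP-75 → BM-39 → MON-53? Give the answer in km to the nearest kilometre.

3812 km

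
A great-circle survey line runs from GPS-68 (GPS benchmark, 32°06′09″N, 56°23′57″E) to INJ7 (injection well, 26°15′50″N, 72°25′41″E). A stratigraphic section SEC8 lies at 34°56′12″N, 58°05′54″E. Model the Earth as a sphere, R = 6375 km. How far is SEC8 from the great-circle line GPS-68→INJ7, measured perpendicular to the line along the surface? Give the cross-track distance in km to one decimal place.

349.5 km

GPS-68: φ = +32.10250°, λ = +56.39917°
INJ7: φ = +26.26389°, λ = +72.42806°
SEC8: φ = +34.93667°, λ = +58.09833°
δ₁₃ = central angle GPS-68→SEC8 = 0.055298 rad  (haversine)
θ₁₃ = bearing GPS-68→SEC8 = 26.092°,  θ₁₂ = bearing GPS-68→INJ7 = 108.572°
dₓₜ = R·arcsin(sin δ₁₃ · sin(θ₁₃ − θ₁₂)) = 6375·arcsin(0.05527·sin(-82.480°)) = -349.487 km
|dₓₜ| = 349.487 km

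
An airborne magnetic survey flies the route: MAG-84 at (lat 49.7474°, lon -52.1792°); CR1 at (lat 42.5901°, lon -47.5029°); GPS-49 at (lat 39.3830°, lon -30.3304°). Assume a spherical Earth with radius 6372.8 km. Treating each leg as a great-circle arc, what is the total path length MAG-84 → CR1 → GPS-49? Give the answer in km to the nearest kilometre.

2356 km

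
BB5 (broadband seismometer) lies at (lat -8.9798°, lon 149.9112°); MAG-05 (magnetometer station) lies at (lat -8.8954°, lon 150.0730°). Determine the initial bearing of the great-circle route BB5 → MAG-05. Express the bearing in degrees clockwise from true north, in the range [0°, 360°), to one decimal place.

62.2°

Δλ = 0.1618°
y = sin Δλ · cos φ₂ = 0.002790
x = cos φ₁ sin φ₂ − sin φ₁ cos φ₂ cos Δλ = 0.001472
θ = atan2(y, x) = 62.1766° → 62.1766° (mod 360°)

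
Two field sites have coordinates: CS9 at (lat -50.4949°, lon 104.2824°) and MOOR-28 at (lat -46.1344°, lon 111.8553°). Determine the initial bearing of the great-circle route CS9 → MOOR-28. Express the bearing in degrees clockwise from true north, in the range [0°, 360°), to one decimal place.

52.0°

Δλ = 7.5729°
y = sin Δλ · cos φ₂ = 0.091325
x = cos φ₁ sin φ₂ − sin φ₁ cos φ₂ cos Δλ = 0.071368
θ = atan2(y, x) = 51.9932° → 51.9932° (mod 360°)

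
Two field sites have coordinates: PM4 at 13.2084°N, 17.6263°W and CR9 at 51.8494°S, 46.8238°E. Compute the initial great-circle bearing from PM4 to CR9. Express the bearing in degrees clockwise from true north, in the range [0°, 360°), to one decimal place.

146.0°

Δλ = 64.4501°
y = sin Δλ · cos φ₂ = 0.557323
x = cos φ₁ sin φ₂ − sin φ₁ cos φ₂ cos Δλ = -0.826463
θ = atan2(y, x) = 146.0064° → 146.0064° (mod 360°)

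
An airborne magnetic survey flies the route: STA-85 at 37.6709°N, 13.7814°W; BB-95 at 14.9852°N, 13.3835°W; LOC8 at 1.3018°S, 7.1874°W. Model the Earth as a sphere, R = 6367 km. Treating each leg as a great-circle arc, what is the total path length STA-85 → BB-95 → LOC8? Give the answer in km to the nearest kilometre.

STA-85→BB-95: c = 0.395988 rad, d = 2521.26 km
BB-95→LOC8: c = 0.303731 rad, d = 1933.85 km
Total = 2521.26 + 1933.85 = 4455.11 km

4455 km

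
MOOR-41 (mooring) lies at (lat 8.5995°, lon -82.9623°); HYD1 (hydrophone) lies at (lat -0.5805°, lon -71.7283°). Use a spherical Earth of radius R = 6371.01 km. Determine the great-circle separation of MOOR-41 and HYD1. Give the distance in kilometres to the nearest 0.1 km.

Δφ = -9.1800°,  Δλ = 11.2340°
a = sin²(Δφ/2) + cos φ₁ cos φ₂ sin²(Δλ/2) = 0.015876
c = 2·arcsin(√a) = 0.252671 rad = 14.4770°
d = R·c = 6371.01 × 0.252671 = 1609.8 km

1609.8 km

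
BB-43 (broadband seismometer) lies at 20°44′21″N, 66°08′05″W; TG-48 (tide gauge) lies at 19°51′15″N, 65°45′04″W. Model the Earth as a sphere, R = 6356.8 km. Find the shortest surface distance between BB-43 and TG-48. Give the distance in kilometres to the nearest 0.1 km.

106.0 km

BB-43: φ = +20.73917°, λ = -66.13472°
TG-48: φ = +19.85417°, λ = -65.75111°
Δφ = -0.8850°,  Δλ = 0.3836°
a = sin²(Δφ/2) + cos φ₁ cos φ₂ sin²(Δλ/2) = 0.000070
c = 2·arcsin(√a) = 0.016674 rad = 0.9553°
d = R·c = 6356.8 × 0.016674 = 106.0 km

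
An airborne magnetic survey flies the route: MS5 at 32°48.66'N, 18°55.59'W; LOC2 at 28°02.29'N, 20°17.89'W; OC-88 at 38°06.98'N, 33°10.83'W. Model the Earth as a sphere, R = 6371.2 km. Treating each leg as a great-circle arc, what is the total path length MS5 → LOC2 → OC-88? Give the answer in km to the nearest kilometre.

MS5: φ = +32.81100°, λ = -18.92650°
LOC2: φ = +28.03817°, λ = -20.29817°
OC-88: φ = +38.11633°, λ = -33.18050°
MS5→LOC2: c = 0.085818 rad, d = 546.77 km
LOC2→OC-88: c = 0.257258 rad, d = 1639.04 km
Total = 546.77 + 1639.04 = 2185.81 km

2186 km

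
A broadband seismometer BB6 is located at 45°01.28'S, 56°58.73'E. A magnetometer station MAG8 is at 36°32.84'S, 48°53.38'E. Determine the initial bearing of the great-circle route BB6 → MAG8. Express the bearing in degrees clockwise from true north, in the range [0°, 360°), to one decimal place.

321.4°

BB6: φ = -45.02133°, λ = +56.97883°
MAG8: φ = -36.54733°, λ = +48.88967°
Δλ = -8.0892°
y = sin Δλ · cos φ₂ = -0.113045
x = cos φ₁ sin φ₂ − sin φ₁ cos φ₂ cos Δλ = 0.141706
θ = atan2(y, x) = -38.5807° → 321.4193° (mod 360°)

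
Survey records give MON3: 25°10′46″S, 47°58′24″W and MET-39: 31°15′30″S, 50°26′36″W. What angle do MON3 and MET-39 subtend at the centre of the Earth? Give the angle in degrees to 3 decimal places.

MON3: φ = -25.17944°, λ = -47.97333°
MET-39: φ = -31.25833°, λ = -50.44333°
Δφ = -6.0789°,  Δλ = -2.4700°
a = sin²(Δφ/2) + cos φ₁ cos φ₂ sin²(Δλ/2) = 0.003171
c = 2·arcsin(√a) = 0.112680 rad = 6.4561°

6.456°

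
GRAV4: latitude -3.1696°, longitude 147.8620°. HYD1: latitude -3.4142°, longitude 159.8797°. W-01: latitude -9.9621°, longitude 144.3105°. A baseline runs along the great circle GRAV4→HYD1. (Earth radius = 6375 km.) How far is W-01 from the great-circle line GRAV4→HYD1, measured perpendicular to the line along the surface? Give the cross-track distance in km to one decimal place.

766.5 km

δ₁₃ = central angle GRAV4→W-01 = 0.133573 rad  (haversine)
θ₁₃ = bearing GRAV4→W-01 = 207.266°,  θ₁₂ = bearing GRAV4→HYD1 = 91.510°
dₓₜ = R·arcsin(sin δ₁₃ · sin(θ₁₃ − θ₁₂)) = 6375·arcsin(0.13318·sin(115.756°)) = 766.496 km
|dₓₜ| = 766.496 km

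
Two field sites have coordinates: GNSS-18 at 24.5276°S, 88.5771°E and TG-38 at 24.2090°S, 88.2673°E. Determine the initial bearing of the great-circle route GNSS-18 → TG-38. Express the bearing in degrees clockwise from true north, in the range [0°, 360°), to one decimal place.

Δλ = -0.3098°
y = sin Δλ · cos φ₂ = -0.004931
x = cos φ₁ sin φ₂ − sin φ₁ cos φ₂ cos Δλ = 0.005555
θ = atan2(y, x) = -41.5970° → 318.4030° (mod 360°)

318.4°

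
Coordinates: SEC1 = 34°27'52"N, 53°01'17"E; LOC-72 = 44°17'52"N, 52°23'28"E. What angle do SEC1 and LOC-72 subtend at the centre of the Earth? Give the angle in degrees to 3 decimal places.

SEC1: φ = +34.46444°, λ = +53.02139°
LOC-72: φ = +44.29778°, λ = +52.39111°
Δφ = 9.8333°,  Δλ = -0.6303°
a = sin²(Δφ/2) + cos φ₁ cos φ₂ sin²(Δλ/2) = 0.007363
c = 2·arcsin(√a) = 0.171833 rad = 9.8453°

9.845°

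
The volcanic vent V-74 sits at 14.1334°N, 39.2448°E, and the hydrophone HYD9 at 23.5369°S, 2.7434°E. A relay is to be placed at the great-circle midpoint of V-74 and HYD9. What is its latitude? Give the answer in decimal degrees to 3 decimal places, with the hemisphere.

4.949°S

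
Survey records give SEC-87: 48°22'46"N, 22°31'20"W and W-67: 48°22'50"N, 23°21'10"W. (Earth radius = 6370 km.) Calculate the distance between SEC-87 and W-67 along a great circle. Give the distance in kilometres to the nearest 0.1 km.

SEC-87: φ = +48.37944°, λ = -22.52222°
W-67: φ = +48.38056°, λ = -23.35278°
Δφ = 0.0011°,  Δλ = -0.8306°
a = sin²(Δφ/2) + cos φ₁ cos φ₂ sin²(Δλ/2) = 0.000023
c = 2·arcsin(√a) = 0.009628 rad = 0.5516°
d = R·c = 6370 × 0.009628 = 61.3 km

61.3 km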